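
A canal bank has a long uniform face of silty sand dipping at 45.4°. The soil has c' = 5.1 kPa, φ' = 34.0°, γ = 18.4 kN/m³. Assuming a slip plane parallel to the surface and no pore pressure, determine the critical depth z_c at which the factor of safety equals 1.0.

Setting FS = 1.00 in FS = [c' + γz cos²β tanφ'] / [γz sinβ cosβ] and solving for z:
z = c' / [γ cosβ (FS·sinβ − cosβ·tanφ')]
  = 5.1 / [18.4·cos45.4°·(1.00·sin45.4° − cos45.4°·tan34.0°)]
  = 5.1 / [18.4·0.7022·(1.00·0.7120 − 0.7022·0.6745)]
  = 5.1 / 3.0803 = 1.656 m

z_c = 1.66 m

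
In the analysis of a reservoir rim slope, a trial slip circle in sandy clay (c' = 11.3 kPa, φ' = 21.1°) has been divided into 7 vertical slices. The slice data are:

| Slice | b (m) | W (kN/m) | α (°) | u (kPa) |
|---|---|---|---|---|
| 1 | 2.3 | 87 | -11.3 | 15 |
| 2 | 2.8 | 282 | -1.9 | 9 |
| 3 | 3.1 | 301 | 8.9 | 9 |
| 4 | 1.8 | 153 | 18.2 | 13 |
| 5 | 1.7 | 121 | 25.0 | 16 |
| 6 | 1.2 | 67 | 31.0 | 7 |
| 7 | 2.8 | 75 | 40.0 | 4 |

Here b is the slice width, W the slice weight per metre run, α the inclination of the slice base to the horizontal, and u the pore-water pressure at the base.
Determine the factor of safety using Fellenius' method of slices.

FS = 2.62

Ordinary method of slices: FS = Σ[c'·Δl_i + (W_i cosα_i − u_i·Δl_i)·tanφ'] / Σ W_i sinα_i, with Δl_i = b_i / cosα_i.
Slice 1: Δl = 2.3/cos(-11.3°) = 2.345 m; N'_1 = 87·cos(-11.3°) − 15·2.345 = 50.1; c'Δl = 26.50; W sinα = -17.0
Slice 2: Δl = 2.8/cos(-1.9°) = 2.802 m; N'_2 = 282·cos(-1.9°) − 9·2.802 = 256.6; c'Δl = 31.66; W sinα = -9.3
Slice 3: Δl = 3.1/cos8.9° = 3.138 m; N'_3 = 301·cos8.9° − 9·3.138 = 269.1; c'Δl = 35.46; W sinα = 46.6
Slice 4: Δl = 1.8/cos18.2° = 1.895 m; N'_4 = 153·cos18.2° − 13·1.895 = 120.7; c'Δl = 21.41; W sinα = 47.8
Slice 5: Δl = 1.7/cos25.0° = 1.876 m; N'_5 = 121·cos25.0° − 16·1.876 = 79.7; c'Δl = 21.20; W sinα = 51.1
Slice 6: Δl = 1.2/cos31.0° = 1.400 m; N'_6 = 67·cos31.0° − 7·1.400 = 47.6; c'Δl = 15.82; W sinα = 34.5
Slice 7: Δl = 2.8/cos40.0° = 3.655 m; N'_7 = 75·cos40.0° − 4·3.655 = 42.8; c'Δl = 41.30; W sinα = 48.2
Σc'Δl = 193.3 kN/m; ΣN' = 866.7 kN/m; ΣW sinα = 201.8 kN/m
Resisting = 193.3 + 866.7·tan21.1° = 193.3 + 334.4 = 527.8 kN/m
FS = 527.8 / 201.8 = 2.615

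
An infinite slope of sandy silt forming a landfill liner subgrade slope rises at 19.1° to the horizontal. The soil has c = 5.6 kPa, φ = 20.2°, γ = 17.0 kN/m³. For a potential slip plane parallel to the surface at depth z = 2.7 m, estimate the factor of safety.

FS = 1.46

For an infinite slope with a slip plane parallel to the surface (no pore pressure): FS = [c + γz cos²β tanφ] / [γz sinβ cosβ].
γz = 17.0·2.7 = 45.90 kN/m²
Numerator = 5.6 + 45.90·cos²19.1°·tan20.2° = 5.6 + 45.90·0.8929·0.3679 = 20.680 kPa
Denominator = 45.90·sin19.1°·cos19.1° = 45.90·0.3272·0.9449 = 14.192 kPa
FS = 20.680 / 14.192 = 1.457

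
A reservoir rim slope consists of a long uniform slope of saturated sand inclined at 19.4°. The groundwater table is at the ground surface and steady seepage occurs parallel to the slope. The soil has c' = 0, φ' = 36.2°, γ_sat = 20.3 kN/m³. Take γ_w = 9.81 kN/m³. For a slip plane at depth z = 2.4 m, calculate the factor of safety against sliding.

FS = 1.07

With seepage parallel to the slope and the water table at the surface, the effective normal stress on the slip plane uses the buoyant unit weight γ' = γ_sat − γ_w while the driving shear stress uses γ_sat:
FS = [c' + γ' z cos²β tanφ'] / [γ_sat z sinβ cosβ]
(For c' = 0 this reduces to FS = (γ'/γ_sat)·tanφ'/tanβ.)
γ' = 20.3 − 9.81 = 10.49 kN/m³
Numerator = 0.0 + 10.49·2.4·cos²19.4°·tan36.2° = 0.0 + 10.49·2.4·0.8897·0.7319 = 16.393 kPa
Denominator = 20.3·2.4·sin19.4°·cos19.4° = 20.3·2.4·0.3322·0.9432 = 15.264 kPa
FS = 16.393 / 15.264 = 1.074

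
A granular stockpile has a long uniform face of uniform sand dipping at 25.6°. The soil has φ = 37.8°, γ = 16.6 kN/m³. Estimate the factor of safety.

FS = 1.62

For a dry cohesionless infinite slope the factor of safety is FS = tanφ / tanβ.
FS = tan37.8° / tan25.6° = 0.7757 / 0.4791 = 1.619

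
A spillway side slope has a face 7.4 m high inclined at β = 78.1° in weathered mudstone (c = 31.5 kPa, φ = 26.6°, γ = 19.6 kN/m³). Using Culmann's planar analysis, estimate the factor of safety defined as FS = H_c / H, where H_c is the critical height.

FS = 2.01

H_c = (4c/γ) · sinβ cosφ / [1 − cos(β − φ)]
    = (4·31.5/19.6) · sin78.1°·cos26.6° / [1 − cos51.5°]
    = 6.429 · 0.8749 / 0.3775 = 14.90 m
FS = H_c / H = 14.90 / 7.4 = 2.014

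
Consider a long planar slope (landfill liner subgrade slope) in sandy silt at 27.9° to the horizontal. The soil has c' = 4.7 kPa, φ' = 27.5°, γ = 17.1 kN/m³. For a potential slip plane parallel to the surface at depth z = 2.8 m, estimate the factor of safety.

FS = 1.22

For an infinite slope with a slip plane parallel to the surface (no pore pressure): FS = [c' + γz cos²β tanφ'] / [γz sinβ cosβ].
γz = 17.1·2.8 = 47.88 kN/m²
Numerator = 4.7 + 47.88·cos²27.9°·tan27.5° = 4.7 + 47.88·0.7810·0.5206 = 24.167 kPa
Denominator = 47.88·sin27.9°·cos27.9° = 47.88·0.4679·0.8838 = 19.800 kPa
FS = 24.167 / 19.800 = 1.221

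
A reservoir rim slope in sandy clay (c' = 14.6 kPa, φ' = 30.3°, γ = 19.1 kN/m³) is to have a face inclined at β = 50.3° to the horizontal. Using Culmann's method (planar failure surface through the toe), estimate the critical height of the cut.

Culmann's analysis gives the critical failure plane at α_cr = (β + φ')/2 = (50.3 + 30.3)/2 = 40.3°, and the critical height
H_c = (4c'/γ) · sinβ cosφ' / [1 − cos(β − φ')]
    = (4·14.6/19.1) · sin50.3°·cos30.3° / [1 − cos(20.0°)]
    = 3.058 · 0.7694·0.8634 / [1 − 0.9397]
    = 3.058 · 0.6643 / 0.0603
    = 33.68 m

H_c = 33.68 m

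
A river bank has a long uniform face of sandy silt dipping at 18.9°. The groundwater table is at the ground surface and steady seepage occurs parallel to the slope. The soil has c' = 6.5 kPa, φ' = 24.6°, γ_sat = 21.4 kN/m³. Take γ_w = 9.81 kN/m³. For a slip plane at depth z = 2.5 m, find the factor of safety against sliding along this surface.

With seepage parallel to the slope and the water table at the surface, the effective normal stress on the slip plane uses the buoyant unit weight γ' = γ_sat − γ_w while the driving shear stress uses γ_sat:
FS = [c' + γ' z cos²β tanφ'] / [γ_sat z sinβ cosβ]
γ' = 21.4 − 9.81 = 11.59 kN/m³
Numerator = 6.5 + 11.59·2.5·cos²18.9°·tan24.6° = 6.5 + 11.59·2.5·0.8951·0.4578 = 18.374 kPa
Denominator = 21.4·2.5·sin18.9°·cos18.9° = 21.4·2.5·0.3239·0.9461 = 16.395 kPa
FS = 18.374 / 16.395 = 1.121

FS = 1.12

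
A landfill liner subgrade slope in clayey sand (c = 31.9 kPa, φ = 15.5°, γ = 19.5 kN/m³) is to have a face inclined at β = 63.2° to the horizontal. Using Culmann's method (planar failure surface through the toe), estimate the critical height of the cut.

H_c = 17.21 m

Culmann's analysis gives the critical failure plane at α_cr = (β + φ)/2 = (63.2 + 15.5)/2 = 39.4°, and the critical height
H_c = (4c/γ) · sinβ cosφ / [1 − cos(β − φ)]
    = (4·31.9/19.5) · sin63.2°·cos15.5° / [1 − cos(47.7°)]
    = 6.544 · 0.8926·0.9636 / [1 − 0.6730]
    = 6.544 · 0.8601 / 0.3270
    = 17.21 m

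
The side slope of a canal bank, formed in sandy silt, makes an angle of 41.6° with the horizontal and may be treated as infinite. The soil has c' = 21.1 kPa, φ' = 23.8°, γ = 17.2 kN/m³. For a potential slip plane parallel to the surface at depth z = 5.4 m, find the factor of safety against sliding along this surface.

FS = 0.95

For an infinite slope with a slip plane parallel to the surface (no pore pressure): FS = [c' + γz cos²β tanφ'] / [γz sinβ cosβ].
γz = 17.2·5.4 = 92.88 kN/m²
Numerator = 21.1 + 92.88·cos²41.6°·tan23.8° = 21.1 + 92.88·0.5592·0.4411 = 44.008 kPa
Denominator = 92.88·sin41.6°·cos41.6° = 92.88·0.6639·0.7478 = 46.113 kPa
FS = 44.008 / 46.113 = 0.954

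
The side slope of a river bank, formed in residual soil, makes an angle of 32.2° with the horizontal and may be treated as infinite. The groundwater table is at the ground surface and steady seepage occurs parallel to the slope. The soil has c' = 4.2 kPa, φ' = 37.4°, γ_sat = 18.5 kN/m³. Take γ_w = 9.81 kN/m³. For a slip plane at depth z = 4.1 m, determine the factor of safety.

FS = 0.69

With seepage parallel to the slope and the water table at the surface, the effective normal stress on the slip plane uses the buoyant unit weight γ' = γ_sat − γ_w while the driving shear stress uses γ_sat:
FS = [c' + γ' z cos²β tanφ'] / [γ_sat z sinβ cosβ]
γ' = 18.5 − 9.81 = 8.69 kN/m³
Numerator = 4.2 + 8.69·4.1·cos²32.2°·tan37.4° = 4.2 + 8.69·4.1·0.7160·0.7646 = 23.705 kPa
Denominator = 18.5·4.1·sin32.2°·cos32.2° = 18.5·4.1·0.5329·0.8462 = 34.202 kPa
FS = 23.705 / 34.202 = 0.693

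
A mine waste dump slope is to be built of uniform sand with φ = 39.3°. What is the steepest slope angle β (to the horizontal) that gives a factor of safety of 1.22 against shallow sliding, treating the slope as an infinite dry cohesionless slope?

β = 33.9°

For an infinite dry cohesionless slope FS = tanφ/tanβ, so tanβ = tanφ / FS.
tanβ = tan39.3° / 1.22 = 0.8185 / 1.22 = 0.6709
β = arctan(0.6709) = 33.86°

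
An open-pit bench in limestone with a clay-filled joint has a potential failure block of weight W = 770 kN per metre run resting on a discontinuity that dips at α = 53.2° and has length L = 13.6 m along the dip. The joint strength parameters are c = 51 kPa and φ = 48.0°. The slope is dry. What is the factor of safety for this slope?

Resolving the block weight along and normal to the plane and applying the Mohr–Coulomb strength on the joint:
N' = W cosα = 770·cos53.2° = 461.2 kN/m
Driving force T = W sinα = 770·sin53.2° = 616.6 kN/m
Resisting force R = c·L + N'·tanφ = 51·13.6 + 461.2·tan48.0° = 693.6 + 512.3 = 1205.9 kN/m
FS = R / T = 1205.9 / 616.6 = 1.956

FS = 1.96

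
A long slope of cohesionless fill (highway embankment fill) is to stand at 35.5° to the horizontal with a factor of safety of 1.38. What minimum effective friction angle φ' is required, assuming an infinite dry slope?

FS = tanφ'/tanβ ⇒ tanφ' = FS · tanβ = 1.38 · tan35.5° = 0.9843
φ' = arctan(0.9843) = 44.55°

φ' = 44.5°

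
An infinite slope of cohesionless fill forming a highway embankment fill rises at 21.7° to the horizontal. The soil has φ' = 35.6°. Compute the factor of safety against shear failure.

For a dry cohesionless infinite slope the factor of safety is FS = tanφ' / tanβ.
FS = tan35.6° / tan21.7° = 0.7159 / 0.3979 = 1.799

FS = 1.80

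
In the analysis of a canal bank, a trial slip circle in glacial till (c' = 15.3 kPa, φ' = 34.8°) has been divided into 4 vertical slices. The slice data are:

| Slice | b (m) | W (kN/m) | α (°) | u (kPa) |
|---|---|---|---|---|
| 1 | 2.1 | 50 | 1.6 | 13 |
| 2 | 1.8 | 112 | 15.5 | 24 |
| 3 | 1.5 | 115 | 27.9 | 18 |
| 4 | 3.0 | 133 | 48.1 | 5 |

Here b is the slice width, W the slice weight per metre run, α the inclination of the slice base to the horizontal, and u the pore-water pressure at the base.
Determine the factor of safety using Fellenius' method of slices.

Ordinary method of slices: FS = Σ[c'·Δl_i + (W_i cosα_i − u_i·Δl_i)·tanφ'] / Σ W_i sinα_i, with Δl_i = b_i / cosα_i.
Slice 1: Δl = 2.1/cos1.6° = 2.101 m; N'_1 = 50·cos1.6° − 13·2.101 = 22.7; c'Δl = 32.14; W sinα = 1.4
Slice 2: Δl = 1.8/cos15.5° = 1.868 m; N'_2 = 112·cos15.5° − 24·1.868 = 63.1; c'Δl = 28.58; W sinα = 29.9
Slice 3: Δl = 1.5/cos27.9° = 1.697 m; N'_3 = 115·cos27.9° − 18·1.697 = 71.1; c'Δl = 25.97; W sinα = 53.8
Slice 4: Δl = 3.0/cos48.1° = 4.492 m; N'_4 = 133·cos48.1° − 5·4.492 = 66.4; c'Δl = 68.73; W sinα = 99.0
Σc'Δl = 155.4 kN/m; ΣN' = 223.2 kN/m; ΣW sinα = 184.1 kN/m
Resisting = 155.4 + 223.2·tan34.8° = 155.4 + 155.1 = 310.6 kN/m
FS = 310.6 / 184.1 = 1.687

FS = 1.69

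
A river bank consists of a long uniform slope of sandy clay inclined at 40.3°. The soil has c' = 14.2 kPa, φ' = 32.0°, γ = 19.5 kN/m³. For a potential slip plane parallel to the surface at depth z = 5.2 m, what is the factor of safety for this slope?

For an infinite slope with a slip plane parallel to the surface (no pore pressure): FS = [c' + γz cos²β tanφ'] / [γz sinβ cosβ].
γz = 19.5·5.2 = 101.40 kN/m²
Numerator = 14.2 + 101.40·cos²40.3°·tan32.0° = 14.2 + 101.40·0.5817·0.6249 = 51.055 kPa
Denominator = 101.40·sin40.3°·cos40.3° = 101.40·0.6468·0.7627 = 50.019 kPa
FS = 51.055 / 50.019 = 1.021

FS = 1.02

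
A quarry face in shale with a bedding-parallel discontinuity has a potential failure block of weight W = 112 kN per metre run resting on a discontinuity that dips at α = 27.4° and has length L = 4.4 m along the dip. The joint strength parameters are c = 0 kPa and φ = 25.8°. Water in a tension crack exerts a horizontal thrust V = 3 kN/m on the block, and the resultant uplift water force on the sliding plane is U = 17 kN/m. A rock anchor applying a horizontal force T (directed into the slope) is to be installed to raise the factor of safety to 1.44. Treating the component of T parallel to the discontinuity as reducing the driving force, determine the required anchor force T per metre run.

T = 26 kN/m

Resolving forces along and normal to the sliding plane, with the horizontal anchor force T adding T·sinα to the effective normal force and T·cosα acting up the plane against the driving force:
FS = [cL + (W cosα − U − V sinα + T sinα) tanφ] / [W sinα + V cosα − T cosα]
Without the anchor: N' = 81.1 kN/m, driving T_d = 54.2 kN/m, resisting R = 0·4.4 + 81.1·tan25.8° = 39.2 kN/m, FS = 0.72.
Setting FS = 1.44 and solving for T:
1.44·(54.2 − T cos27.4°) = 39.2 + T sin27.4°·tan25.8°
T·(sin27.4°·tan25.8° + 1.44·cos27.4°) = 1.44·54.2 − 39.2
T·(0.4602·0.4834 + 1.44·0.8878) = 78.1 − 39.2 = 38.9
T·1.5009 = 38.9
T = 25.9 kN/m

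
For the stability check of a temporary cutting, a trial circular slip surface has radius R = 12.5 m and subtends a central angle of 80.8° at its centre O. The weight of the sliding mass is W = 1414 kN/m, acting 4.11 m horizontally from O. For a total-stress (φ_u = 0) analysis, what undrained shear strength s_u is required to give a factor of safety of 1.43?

s_u = 37.7 kPa

FS = s_u·L_a·R / (W·d), so s_u = FS·W·d / (L_a·R).
Arc length L_a = R·θ = 12.5·(80.8°·π/180) = 12.5·1.4102 = 17.63 m
s_u = 1.43·1414·4.11 / (17.63·12.5) = 8310.5 / 220.35 = 37.72 kPa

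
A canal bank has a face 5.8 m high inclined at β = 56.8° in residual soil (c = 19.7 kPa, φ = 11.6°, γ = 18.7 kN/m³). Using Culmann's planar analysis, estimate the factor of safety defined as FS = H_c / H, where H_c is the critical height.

FS = 2.02

H_c = (4c/γ) · sinβ cosφ / [1 − cos(β − φ)]
    = (4·19.7/18.7) · sin56.8°·cos11.6° / [1 − cos45.2°]
    = 4.214 · 0.8197 / 0.2954 = 11.69 m
FS = H_c / H = 11.69 / 5.8 = 2.016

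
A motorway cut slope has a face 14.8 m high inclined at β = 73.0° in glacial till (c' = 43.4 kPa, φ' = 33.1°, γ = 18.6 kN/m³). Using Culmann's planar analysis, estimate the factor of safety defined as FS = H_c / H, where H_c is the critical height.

H_c = (4c'/γ) · sinβ cosφ' / [1 − cos(β − φ')]
    = (4·43.4/18.6) · sin73.0°·cos33.1° / [1 − cos39.9°]
    = 9.333 · 0.8011 / 0.2328 = 32.11 m
FS = H_c / H = 32.11 / 14.8 = 2.170

FS = 2.17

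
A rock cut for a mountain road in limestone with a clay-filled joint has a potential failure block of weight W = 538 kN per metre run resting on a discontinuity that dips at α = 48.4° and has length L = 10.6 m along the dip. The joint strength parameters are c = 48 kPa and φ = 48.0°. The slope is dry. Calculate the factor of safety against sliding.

Resolving the block weight along and normal to the plane and applying the Mohr–Coulomb strength on the joint:
N' = W cosα = 538·cos48.4° = 357.2 kN/m
Driving force T = W sinα = 538·sin48.4° = 402.3 kN/m
Resisting force R = c·L + N'·tanφ = 48·10.6 + 357.2·tan48.0° = 508.8 + 396.7 = 905.5 kN/m
FS = R / T = 905.5 / 402.3 = 2.251

FS = 2.25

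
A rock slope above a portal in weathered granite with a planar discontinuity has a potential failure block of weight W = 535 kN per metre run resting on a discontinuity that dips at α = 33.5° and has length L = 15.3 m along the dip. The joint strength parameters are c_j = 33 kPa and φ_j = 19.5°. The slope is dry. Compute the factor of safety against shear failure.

Resolving the block weight along and normal to the plane and applying the Mohr–Coulomb strength on the joint:
N' = W cosα = 535·cos33.5° = 446.1 kN/m
Driving force T = W sinα = 535·sin33.5° = 295.3 kN/m
Resisting force R = c_j·L + N'·tanφ_j = 33·15.3 + 446.1·tan19.5° = 504.9 + 158.0 = 662.9 kN/m
FS = R / T = 662.9 / 295.3 = 2.245

FS = 2.24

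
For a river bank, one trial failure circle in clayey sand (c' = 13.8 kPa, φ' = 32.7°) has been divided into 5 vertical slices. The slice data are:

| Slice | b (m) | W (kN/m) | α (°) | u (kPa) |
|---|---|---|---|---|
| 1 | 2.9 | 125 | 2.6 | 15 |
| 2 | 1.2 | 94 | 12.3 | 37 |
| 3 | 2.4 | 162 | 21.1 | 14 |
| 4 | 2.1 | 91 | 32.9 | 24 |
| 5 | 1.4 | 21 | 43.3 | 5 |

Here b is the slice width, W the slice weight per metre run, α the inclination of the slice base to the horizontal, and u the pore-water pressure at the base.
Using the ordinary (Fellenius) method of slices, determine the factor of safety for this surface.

FS = 2.19

Ordinary method of slices: FS = Σ[c'·Δl_i + (W_i cosα_i − u_i·Δl_i)·tanφ'] / Σ W_i sinα_i, with Δl_i = b_i / cosα_i.
Slice 1: Δl = 2.9/cos2.6° = 2.903 m; N'_1 = 125·cos2.6° − 15·2.903 = 81.3; c'Δl = 40.06; W sinα = 5.7
Slice 2: Δl = 1.2/cos12.3° = 1.228 m; N'_2 = 94·cos12.3° − 37·1.228 = 46.4; c'Δl = 16.95; W sinα = 20.0
Slice 3: Δl = 2.4/cos21.1° = 2.572 m; N'_3 = 162·cos21.1° − 14·2.572 = 115.1; c'Δl = 35.50; W sinα = 58.3
Slice 4: Δl = 2.1/cos32.9° = 2.501 m; N'_4 = 91·cos32.9° − 24·2.501 = 16.4; c'Δl = 34.52; W sinα = 49.4
Slice 5: Δl = 1.4/cos43.3° = 1.924 m; N'_5 = 21·cos43.3° − 5·1.924 = 5.7; c'Δl = 26.55; W sinα = 14.4
Σc'Δl = 153.6 kN/m; ΣN' = 264.9 kN/m; ΣW sinα = 147.8 kN/m
Resisting = 153.6 + 264.9·tan32.7° = 153.6 + 170.1 = 323.6 kN/m
FS = 323.6 / 147.8 = 2.189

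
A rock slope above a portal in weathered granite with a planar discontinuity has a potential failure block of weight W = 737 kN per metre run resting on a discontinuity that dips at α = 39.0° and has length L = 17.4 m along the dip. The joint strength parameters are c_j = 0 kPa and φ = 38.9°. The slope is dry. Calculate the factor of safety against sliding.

Resolving the block weight along and normal to the plane and applying the Mohr–Coulomb strength on the joint:
N' = W cosα = 737·cos39.0° = 572.8 kN/m
Driving force T = W sinα = 737·sin39.0° = 463.8 kN/m
Resisting force R = c_j·L + N'·tanφ = 0·17.4 + 572.8·tan38.9° = 0.0 + 462.2 = 462.2 kN/m
FS = R / T = 462.2 / 463.8 = 0.996

FS = 1.00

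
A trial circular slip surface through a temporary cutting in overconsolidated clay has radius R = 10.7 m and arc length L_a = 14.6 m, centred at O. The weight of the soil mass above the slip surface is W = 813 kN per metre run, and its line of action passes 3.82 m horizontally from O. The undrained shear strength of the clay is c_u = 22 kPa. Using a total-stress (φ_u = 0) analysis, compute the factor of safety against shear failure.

Taking moments about the centre O, the resisting moment is provided by the undrained shear strength acting along the arc:
M_R = c_u·L_a·R = 22·14.60·10.7 = 3436.8 kN·m/m
M_D = W·d = 813·3.82 = 3105.7 kN·m/m
FS = M_R / M_D = 3436.8 / 3105.7 = 1.107

FS = 1.11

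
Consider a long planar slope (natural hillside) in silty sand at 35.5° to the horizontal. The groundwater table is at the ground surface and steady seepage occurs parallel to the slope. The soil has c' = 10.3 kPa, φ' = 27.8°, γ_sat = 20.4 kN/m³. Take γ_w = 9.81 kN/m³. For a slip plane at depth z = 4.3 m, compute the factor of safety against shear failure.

FS = 0.63

With seepage parallel to the slope and the water table at the surface, the effective normal stress on the slip plane uses the buoyant unit weight γ' = γ_sat − γ_w while the driving shear stress uses γ_sat:
FS = [c' + γ' z cos²β tanφ'] / [γ_sat z sinβ cosβ]
γ' = 20.4 − 9.81 = 10.59 kN/m³
Numerator = 10.3 + 10.59·4.3·cos²35.5°·tan27.8° = 10.3 + 10.59·4.3·0.6628·0.5272 = 26.213 kPa
Denominator = 20.4·4.3·sin35.5°·cos35.5° = 20.4·4.3·0.5807·0.8141 = 41.470 kPa
FS = 26.213 / 41.470 = 0.632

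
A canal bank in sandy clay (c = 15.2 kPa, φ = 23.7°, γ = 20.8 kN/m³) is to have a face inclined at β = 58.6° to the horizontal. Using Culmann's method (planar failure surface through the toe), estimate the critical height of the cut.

H_c = 12.70 m

Culmann's analysis gives the critical failure plane at α_cr = (β + φ)/2 = (58.6 + 23.7)/2 = 41.1°, and the critical height
H_c = (4c/γ) · sinβ cosφ / [1 − cos(β − φ)]
    = (4·15.2/20.8) · sin58.6°·cos23.7° / [1 − cos(34.9°)]
    = 2.923 · 0.8536·0.9157 / [1 − 0.8202]
    = 2.923 · 0.7816 / 0.1798
    = 12.70 m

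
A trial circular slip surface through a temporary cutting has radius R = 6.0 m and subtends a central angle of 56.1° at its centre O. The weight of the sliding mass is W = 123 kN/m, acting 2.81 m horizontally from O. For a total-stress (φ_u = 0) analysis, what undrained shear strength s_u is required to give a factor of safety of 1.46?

FS = s_u·L_a·R / (W·d), so s_u = FS·W·d / (L_a·R).
Arc length L_a = R·θ = 6.0·(56.1°·π/180) = 6.0·0.9791 = 5.87 m
s_u = 1.46·123·2.81 / (5.87·6.0) = 504.6 / 35.25 = 14.32 kPa

s_u = 14.3 kPa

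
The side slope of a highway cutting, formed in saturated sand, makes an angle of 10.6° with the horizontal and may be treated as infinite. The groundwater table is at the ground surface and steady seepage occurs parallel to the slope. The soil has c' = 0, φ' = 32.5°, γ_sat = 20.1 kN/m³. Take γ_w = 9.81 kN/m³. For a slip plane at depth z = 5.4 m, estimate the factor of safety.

With seepage parallel to the slope and the water table at the surface, the effective normal stress on the slip plane uses the buoyant unit weight γ' = γ_sat − γ_w while the driving shear stress uses γ_sat:
FS = [c' + γ' z cos²β tanφ'] / [γ_sat z sinβ cosβ]
(For c' = 0 this reduces to FS = (γ'/γ_sat)·tanφ'/tanβ.)
γ' = 20.1 − 9.81 = 10.29 kN/m³
Numerator = 0.0 + 10.29·5.4·cos²10.6°·tan32.5° = 0.0 + 10.29·5.4·0.9662·0.6371 = 34.202 kPa
Denominator = 20.1·5.4·sin10.6°·cos10.6° = 20.1·5.4·0.1840·0.9829 = 19.625 kPa
FS = 34.202 / 19.625 = 1.743

FS = 1.74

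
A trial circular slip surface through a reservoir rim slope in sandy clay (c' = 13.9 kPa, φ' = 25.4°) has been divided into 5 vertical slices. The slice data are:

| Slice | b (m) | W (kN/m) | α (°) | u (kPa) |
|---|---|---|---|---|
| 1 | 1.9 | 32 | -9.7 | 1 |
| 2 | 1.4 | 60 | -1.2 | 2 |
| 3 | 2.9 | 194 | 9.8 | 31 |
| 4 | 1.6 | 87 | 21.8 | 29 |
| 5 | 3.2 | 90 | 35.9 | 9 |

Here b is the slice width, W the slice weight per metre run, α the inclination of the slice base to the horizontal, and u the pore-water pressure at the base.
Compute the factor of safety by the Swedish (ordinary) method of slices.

FS = 2.58

Ordinary method of slices: FS = Σ[c'·Δl_i + (W_i cosα_i − u_i·Δl_i)·tanφ'] / Σ W_i sinα_i, with Δl_i = b_i / cosα_i.
Slice 1: Δl = 1.9/cos(-9.7°) = 1.928 m; N'_1 = 32·cos(-9.7°) − 1·1.928 = 29.6; c'Δl = 26.79; W sinα = -5.4
Slice 2: Δl = 1.4/cos(-1.2°) = 1.400 m; N'_2 = 60·cos(-1.2°) − 2·1.400 = 57.2; c'Δl = 19.46; W sinα = -1.3
Slice 3: Δl = 2.9/cos9.8° = 2.943 m; N'_3 = 194·cos9.8° − 31·2.943 = 99.9; c'Δl = 40.91; W sinα = 33.0
Slice 4: Δl = 1.6/cos21.8° = 1.723 m; N'_4 = 87·cos21.8° − 29·1.723 = 30.8; c'Δl = 23.95; W sinα = 32.3
Slice 5: Δl = 3.2/cos35.9° = 3.950 m; N'_5 = 90·cos35.9° − 9·3.950 = 37.4; c'Δl = 54.91; W sinα = 52.8
Σc'Δl = 166.0 kN/m; ΣN' = 254.9 kN/m; ΣW sinα = 111.5 kN/m
Resisting = 166.0 + 254.9·tan25.4° = 166.0 + 121.0 = 287.1 kN/m
FS = 287.1 / 111.5 = 2.576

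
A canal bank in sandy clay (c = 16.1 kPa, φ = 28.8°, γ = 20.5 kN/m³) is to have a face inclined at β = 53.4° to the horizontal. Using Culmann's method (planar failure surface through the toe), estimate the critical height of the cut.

H_c = 24.35 m

Culmann's analysis gives the critical failure plane at α_cr = (β + φ)/2 = (53.4 + 28.8)/2 = 41.1°, and the critical height
H_c = (4c/γ) · sinβ cosφ / [1 − cos(β − φ)]
    = (4·16.1/20.5) · sin53.4°·cos28.8° / [1 − cos(24.6°)]
    = 3.141 · 0.8028·0.8763 / [1 − 0.9092]
    = 3.141 · 0.7035 / 0.0908
    = 24.35 m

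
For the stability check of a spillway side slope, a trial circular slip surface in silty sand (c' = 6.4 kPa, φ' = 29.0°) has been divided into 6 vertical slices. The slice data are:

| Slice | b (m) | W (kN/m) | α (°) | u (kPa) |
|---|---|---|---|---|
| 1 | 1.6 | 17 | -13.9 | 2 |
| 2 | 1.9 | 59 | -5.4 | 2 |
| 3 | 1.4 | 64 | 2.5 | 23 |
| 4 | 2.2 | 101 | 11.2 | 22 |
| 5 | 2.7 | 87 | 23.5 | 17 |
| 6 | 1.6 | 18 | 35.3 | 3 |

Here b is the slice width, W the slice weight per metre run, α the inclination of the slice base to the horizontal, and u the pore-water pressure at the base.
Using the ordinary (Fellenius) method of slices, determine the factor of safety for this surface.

Ordinary method of slices: FS = Σ[c'·Δl_i + (W_i cosα_i − u_i·Δl_i)·tanφ'] / Σ W_i sinα_i, with Δl_i = b_i / cosα_i.
Slice 1: Δl = 1.6/cos(-13.9°) = 1.648 m; N'_1 = 17·cos(-13.9°) − 2·1.648 = 13.2; c'Δl = 10.55; W sinα = -4.1
Slice 2: Δl = 1.9/cos(-5.4°) = 1.908 m; N'_2 = 59·cos(-5.4°) − 2·1.908 = 54.9; c'Δl = 12.21; W sinα = -5.6
Slice 3: Δl = 1.4/cos2.5° = 1.401 m; N'_3 = 64·cos2.5° − 23·1.401 = 31.7; c'Δl = 8.97; W sinα = 2.8
Slice 4: Δl = 2.2/cos11.2° = 2.243 m; N'_4 = 101·cos11.2° − 22·2.243 = 49.7; c'Δl = 14.35; W sinα = 19.6
Slice 5: Δl = 2.7/cos23.5° = 2.944 m; N'_5 = 87·cos23.5° − 17·2.944 = 29.7; c'Δl = 18.84; W sinα = 34.7
Slice 6: Δl = 1.6/cos35.3° = 1.960 m; N'_6 = 18·cos35.3° − 3·1.960 = 8.8; c'Δl = 12.55; W sinα = 10.4
Σc'Δl = 77.5 kN/m; ΣN' = 188.1 kN/m; ΣW sinα = 57.9 kN/m
Resisting = 77.5 + 188.1·tan29.0° = 77.5 + 104.3 = 181.7 kN/m
FS = 181.7 / 57.9 = 3.141

FS = 3.14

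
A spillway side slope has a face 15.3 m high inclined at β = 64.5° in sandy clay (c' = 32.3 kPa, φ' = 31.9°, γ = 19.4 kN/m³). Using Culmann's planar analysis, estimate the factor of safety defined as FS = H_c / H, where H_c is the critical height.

H_c = (4c'/γ) · sinβ cosφ' / [1 − cos(β − φ')]
    = (4·32.3/19.4) · sin64.5°·cos31.9° / [1 − cos32.6°]
    = 6.660 · 0.7663 / 0.1575 = 32.39 m
FS = H_c / H = 32.39 / 15.3 = 2.117

FS = 2.12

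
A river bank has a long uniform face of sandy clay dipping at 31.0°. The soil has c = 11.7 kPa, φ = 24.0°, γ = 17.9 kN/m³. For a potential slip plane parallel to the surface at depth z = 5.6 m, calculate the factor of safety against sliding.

For an infinite slope with a slip plane parallel to the surface (no pore pressure): FS = [c + γz cos²β tanφ] / [γz sinβ cosβ].
γz = 17.9·5.6 = 100.24 kN/m²
Numerator = 11.7 + 100.24·cos²31.0°·tan24.0° = 11.7 + 100.24·0.7347·0.4452 = 44.491 kPa
Denominator = 100.24·sin31.0°·cos31.0° = 100.24·0.5150·0.8572 = 44.253 kPa
FS = 44.491 / 44.253 = 1.005

FS = 1.01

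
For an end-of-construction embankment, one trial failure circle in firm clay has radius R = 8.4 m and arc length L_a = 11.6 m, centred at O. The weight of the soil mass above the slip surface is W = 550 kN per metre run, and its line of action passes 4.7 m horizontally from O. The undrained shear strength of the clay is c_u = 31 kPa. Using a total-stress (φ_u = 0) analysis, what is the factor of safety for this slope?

Taking moments about the centre O, the resisting moment is provided by the undrained shear strength acting along the arc:
M_R = c_u·L_a·R = 31·11.60·8.4 = 3020.6 kN·m/m
M_D = W·d = 550·4.7 = 2585.0 kN·m/m
FS = M_R / M_D = 3020.6 / 2585.0 = 1.169

FS = 1.17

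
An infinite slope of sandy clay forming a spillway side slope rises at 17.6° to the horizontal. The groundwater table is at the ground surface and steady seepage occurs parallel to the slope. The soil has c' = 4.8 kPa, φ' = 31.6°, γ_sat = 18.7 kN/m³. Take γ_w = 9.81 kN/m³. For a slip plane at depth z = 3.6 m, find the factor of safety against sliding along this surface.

FS = 1.17

With seepage parallel to the slope and the water table at the surface, the effective normal stress on the slip plane uses the buoyant unit weight γ' = γ_sat − γ_w while the driving shear stress uses γ_sat:
FS = [c' + γ' z cos²β tanφ'] / [γ_sat z sinβ cosβ]
γ' = 18.7 − 9.81 = 8.89 kN/m³
Numerator = 4.8 + 8.89·3.6·cos²17.6°·tan31.6° = 4.8 + 8.89·3.6·0.9086·0.6152 = 22.689 kPa
Denominator = 18.7·3.6·sin17.6°·cos17.6° = 18.7·3.6·0.3024·0.9532 = 19.403 kPa
FS = 22.689 / 19.403 = 1.169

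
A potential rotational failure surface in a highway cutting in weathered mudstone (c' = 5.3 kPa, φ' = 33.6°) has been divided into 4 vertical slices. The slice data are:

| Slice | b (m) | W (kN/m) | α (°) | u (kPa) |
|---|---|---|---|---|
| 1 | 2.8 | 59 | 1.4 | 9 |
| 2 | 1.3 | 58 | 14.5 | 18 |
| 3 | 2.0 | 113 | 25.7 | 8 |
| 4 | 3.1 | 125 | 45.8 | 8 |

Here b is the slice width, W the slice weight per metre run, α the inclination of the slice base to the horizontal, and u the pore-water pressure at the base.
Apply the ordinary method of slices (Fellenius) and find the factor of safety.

Ordinary method of slices: FS = Σ[c'·Δl_i + (W_i cosα_i − u_i·Δl_i)·tanφ'] / Σ W_i sinα_i, with Δl_i = b_i / cosα_i.
Slice 1: Δl = 2.8/cos1.4° = 2.801 m; N'_1 = 59·cos1.4° − 9·2.801 = 33.8; c'Δl = 14.84; W sinα = 1.4
Slice 2: Δl = 1.3/cos14.5° = 1.343 m; N'_2 = 58·cos14.5° − 18·1.343 = 32.0; c'Δl = 7.12; W sinα = 14.5
Slice 3: Δl = 2.0/cos25.7° = 2.220 m; N'_3 = 113·cos25.7° − 8·2.220 = 84.1; c'Δl = 11.76; W sinα = 49.0
Slice 4: Δl = 3.1/cos45.8° = 4.447 m; N'_4 = 125·cos45.8° − 8·4.447 = 51.6; c'Δl = 23.57; W sinα = 89.6
Σc'Δl = 57.3 kN/m; ΣN' = 201.4 kN/m; ΣW sinα = 154.6 kN/m
Resisting = 57.3 + 201.4·tan33.6° = 57.3 + 133.8 = 191.1 kN/m
FS = 191.1 / 154.6 = 1.236

FS = 1.24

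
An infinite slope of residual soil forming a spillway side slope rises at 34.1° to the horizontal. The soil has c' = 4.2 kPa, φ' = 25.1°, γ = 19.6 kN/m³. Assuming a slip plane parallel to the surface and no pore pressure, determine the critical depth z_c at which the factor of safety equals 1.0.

Setting FS = 1.00 in FS = [c' + γz cos²β tanφ'] / [γz sinβ cosβ] and solving for z:
z = c' / [γ cosβ (FS·sinβ − cosβ·tanφ')]
  = 4.2 / [19.6·cos34.1°·(1.00·sin34.1° − cos34.1°·tan25.1°)]
  = 4.2 / [19.6·0.8281·(1.00·0.5606 − 0.8281·0.4684)]
  = 4.2 / 2.8037 = 1.498 m

z_c = 1.50 m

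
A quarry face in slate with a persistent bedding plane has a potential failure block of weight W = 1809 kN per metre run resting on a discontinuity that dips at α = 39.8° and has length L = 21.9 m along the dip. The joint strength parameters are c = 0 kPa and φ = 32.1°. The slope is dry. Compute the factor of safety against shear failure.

FS = 0.75

Resolving the block weight along and normal to the plane and applying the Mohr–Coulomb strength on the joint:
N' = W cosα = 1809·cos39.8° = 1389.8 kN/m
Driving force T = W sinα = 1809·sin39.8° = 1158.0 kN/m
Resisting force R = c·L + N'·tanφ = 0·21.9 + 1389.8·tan32.1° = 0.0 + 871.8 = 871.8 kN/m
FS = R / T = 871.8 / 1158.0 = 0.753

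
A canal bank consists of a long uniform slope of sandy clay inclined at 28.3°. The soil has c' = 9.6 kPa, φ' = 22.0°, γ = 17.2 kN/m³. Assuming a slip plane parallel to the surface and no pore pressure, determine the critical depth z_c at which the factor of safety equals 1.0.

z_c = 5.36 m

Setting FS = 1.00 in FS = [c' + γz cos²β tanφ'] / [γz sinβ cosβ] and solving for z:
z = c' / [γ cosβ (FS·sinβ − cosβ·tanφ')]
  = 9.6 / [17.2·cos28.3°·(1.00·sin28.3° − cos28.3°·tan22.0°)]
  = 9.6 / [17.2·0.8805·(1.00·0.4741 − 0.8805·0.4040)]
  = 9.6 / 1.7924 = 5.356 m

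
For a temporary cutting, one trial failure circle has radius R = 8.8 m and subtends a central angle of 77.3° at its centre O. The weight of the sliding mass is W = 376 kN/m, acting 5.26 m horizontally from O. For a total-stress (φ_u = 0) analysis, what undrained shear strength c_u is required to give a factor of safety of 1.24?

c_u = 23.5 kPa

FS = c_u·L_a·R / (W·d), so c_u = FS·W·d / (L_a·R).
Arc length L_a = R·θ = 8.8·(77.3°·π/180) = 8.8·1.3491 = 11.87 m
c_u = 1.24·376·5.26 / (11.87·8.8) = 2452.4 / 104.48 = 23.47 kPa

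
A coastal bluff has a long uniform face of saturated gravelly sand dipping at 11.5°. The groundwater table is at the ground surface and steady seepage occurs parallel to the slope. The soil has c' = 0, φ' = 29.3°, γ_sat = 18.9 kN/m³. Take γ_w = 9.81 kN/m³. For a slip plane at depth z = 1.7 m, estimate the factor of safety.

FS = 1.33

With seepage parallel to the slope and the water table at the surface, the effective normal stress on the slip plane uses the buoyant unit weight γ' = γ_sat − γ_w while the driving shear stress uses γ_sat:
FS = [c' + γ' z cos²β tanφ'] / [γ_sat z sinβ cosβ]
(For c' = 0 this reduces to FS = (γ'/γ_sat)·tanφ'/tanβ.)
γ' = 18.9 − 9.81 = 9.09 kN/m³
Numerator = 0.0 + 9.09·1.7·cos²11.5°·tan29.3° = 0.0 + 9.09·1.7·0.9603·0.5612 = 8.327 kPa
Denominator = 18.9·1.7·sin11.5°·cos11.5° = 18.9·1.7·0.1994·0.9799 = 6.277 kPa
FS = 8.327 / 6.277 = 1.327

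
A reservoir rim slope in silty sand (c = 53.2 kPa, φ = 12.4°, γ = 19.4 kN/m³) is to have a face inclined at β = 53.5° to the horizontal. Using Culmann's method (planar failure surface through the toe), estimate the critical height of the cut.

H_c = 34.95 m

Culmann's analysis gives the critical failure plane at α_cr = (β + φ)/2 = (53.5 + 12.4)/2 = 33.0°, and the critical height
H_c = (4c/γ) · sinβ cosφ / [1 − cos(β − φ)]
    = (4·53.2/19.4) · sin53.5°·cos12.4° / [1 − cos(41.1°)]
    = 10.969 · 0.8039·0.9767 / [1 − 0.7536]
    = 10.969 · 0.7851 / 0.2464
    = 34.95 m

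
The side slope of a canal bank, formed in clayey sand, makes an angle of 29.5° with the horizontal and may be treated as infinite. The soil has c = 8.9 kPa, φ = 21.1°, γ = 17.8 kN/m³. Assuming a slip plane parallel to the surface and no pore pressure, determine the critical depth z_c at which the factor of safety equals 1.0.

Setting FS = 1.00 in FS = [c + γz cos²β tanφ] / [γz sinβ cosβ] and solving for z:
z = c / [γ cosβ (FS·sinβ − cosβ·tanφ)]
  = 8.9 / [17.8·cos29.5°·(1.00·sin29.5° − cos29.5°·tan21.1°)]
  = 8.9 / [17.8·0.8704·(1.00·0.4924 − 0.8704·0.3859)]
  = 8.9 / 2.4258 = 3.669 m

z_c = 3.67 m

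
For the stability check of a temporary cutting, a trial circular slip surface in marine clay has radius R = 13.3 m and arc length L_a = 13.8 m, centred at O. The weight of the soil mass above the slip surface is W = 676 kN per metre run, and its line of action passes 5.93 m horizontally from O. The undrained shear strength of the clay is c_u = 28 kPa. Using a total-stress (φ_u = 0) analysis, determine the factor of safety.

Taking moments about the centre O, the resisting moment is provided by the undrained shear strength acting along the arc:
M_R = c_u·L_a·R = 28·13.80·13.3 = 5139.1 kN·m/m
M_D = W·d = 676·5.93 = 4008.7 kN·m/m
FS = M_R / M_D = 5139.1 / 4008.7 = 1.282

FS = 1.28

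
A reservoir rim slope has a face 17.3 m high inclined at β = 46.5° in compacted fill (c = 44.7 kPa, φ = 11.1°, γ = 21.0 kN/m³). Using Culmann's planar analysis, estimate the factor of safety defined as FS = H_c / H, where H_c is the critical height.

H_c = (4c/γ) · sinβ cosφ / [1 − cos(β − φ)]
    = (4·44.7/21.0) · sin46.5°·cos11.1° / [1 − cos35.4°]
    = 8.514 · 0.7118 / 0.1849 = 32.78 m
FS = H_c / H = 32.78 / 17.3 = 1.895

FS = 1.89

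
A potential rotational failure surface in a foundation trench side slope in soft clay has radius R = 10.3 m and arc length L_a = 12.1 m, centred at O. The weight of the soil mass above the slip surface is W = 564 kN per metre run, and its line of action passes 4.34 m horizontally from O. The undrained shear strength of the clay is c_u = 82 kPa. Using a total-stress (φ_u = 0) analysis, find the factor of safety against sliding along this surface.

FS = 4.18

Taking moments about the centre O, the resisting moment is provided by the undrained shear strength acting along the arc:
M_R = c_u·L_a·R = 82·12.10·10.3 = 10219.7 kN·m/m
M_D = W·d = 564·4.34 = 2447.8 kN·m/m
FS = M_R / M_D = 10219.7 / 2447.8 = 4.175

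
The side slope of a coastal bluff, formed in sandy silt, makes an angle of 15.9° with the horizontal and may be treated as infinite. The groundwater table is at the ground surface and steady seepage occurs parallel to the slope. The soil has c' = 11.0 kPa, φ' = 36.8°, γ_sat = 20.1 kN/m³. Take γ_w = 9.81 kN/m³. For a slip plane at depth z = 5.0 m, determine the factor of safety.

FS = 1.76

With seepage parallel to the slope and the water table at the surface, the effective normal stress on the slip plane uses the buoyant unit weight γ' = γ_sat − γ_w while the driving shear stress uses γ_sat:
FS = [c' + γ' z cos²β tanφ'] / [γ_sat z sinβ cosβ]
γ' = 20.1 − 9.81 = 10.29 kN/m³
Numerator = 11.0 + 10.29·5.0·cos²15.9°·tan36.8° = 11.0 + 10.29·5.0·0.9249·0.7481 = 46.601 kPa
Denominator = 20.1·5.0·sin15.9°·cos15.9° = 20.1·5.0·0.2740·0.9617 = 26.480 kPa
FS = 46.601 / 26.480 = 1.760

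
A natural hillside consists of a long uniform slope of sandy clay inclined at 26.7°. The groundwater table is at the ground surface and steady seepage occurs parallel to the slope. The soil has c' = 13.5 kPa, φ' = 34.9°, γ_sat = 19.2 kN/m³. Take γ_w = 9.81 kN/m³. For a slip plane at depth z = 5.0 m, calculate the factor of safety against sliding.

FS = 1.03

With seepage parallel to the slope and the water table at the surface, the effective normal stress on the slip plane uses the buoyant unit weight γ' = γ_sat − γ_w while the driving shear stress uses γ_sat:
FS = [c' + γ' z cos²β tanφ'] / [γ_sat z sinβ cosβ]
γ' = 19.2 − 9.81 = 9.39 kN/m³
Numerator = 13.5 + 9.39·5.0·cos²26.7°·tan34.9° = 13.5 + 9.39·5.0·0.7981·0.6976 = 39.640 kPa
Denominator = 19.2·5.0·sin26.7°·cos26.7° = 19.2·5.0·0.4493·0.8934 = 38.535 kPa
FS = 39.640 / 38.535 = 1.029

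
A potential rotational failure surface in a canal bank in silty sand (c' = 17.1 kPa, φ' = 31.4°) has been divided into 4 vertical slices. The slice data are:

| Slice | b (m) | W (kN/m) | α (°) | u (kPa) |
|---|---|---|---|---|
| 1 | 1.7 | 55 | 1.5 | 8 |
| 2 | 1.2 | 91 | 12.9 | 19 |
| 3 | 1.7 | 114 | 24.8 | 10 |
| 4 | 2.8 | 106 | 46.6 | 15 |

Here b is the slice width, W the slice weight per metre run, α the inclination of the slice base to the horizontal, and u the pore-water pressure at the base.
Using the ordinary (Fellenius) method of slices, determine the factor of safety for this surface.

FS = 1.88

Ordinary method of slices: FS = Σ[c'·Δl_i + (W_i cosα_i − u_i·Δl_i)·tanφ'] / Σ W_i sinα_i, with Δl_i = b_i / cosα_i.
Slice 1: Δl = 1.7/cos1.5° = 1.701 m; N'_1 = 55·cos1.5° − 8·1.701 = 41.4; c'Δl = 29.08; W sinα = 1.4
Slice 2: Δl = 1.2/cos12.9° = 1.231 m; N'_2 = 91·cos12.9° − 19·1.231 = 65.3; c'Δl = 21.05; W sinα = 20.3
Slice 3: Δl = 1.7/cos24.8° = 1.873 m; N'_3 = 114·cos24.8° − 10·1.873 = 84.8; c'Δl = 32.02; W sinα = 47.8
Slice 4: Δl = 2.8/cos46.6° = 4.075 m; N'_4 = 106·cos46.6° − 15·4.075 = 11.7; c'Δl = 69.69; W sinα = 77.0
Σc'Δl = 151.8 kN/m; ΣN' = 203.2 kN/m; ΣW sinα = 146.6 kN/m
Resisting = 151.8 + 203.2·tan31.4° = 151.8 + 124.0 = 275.8 kN/m
FS = 275.8 / 146.6 = 1.882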